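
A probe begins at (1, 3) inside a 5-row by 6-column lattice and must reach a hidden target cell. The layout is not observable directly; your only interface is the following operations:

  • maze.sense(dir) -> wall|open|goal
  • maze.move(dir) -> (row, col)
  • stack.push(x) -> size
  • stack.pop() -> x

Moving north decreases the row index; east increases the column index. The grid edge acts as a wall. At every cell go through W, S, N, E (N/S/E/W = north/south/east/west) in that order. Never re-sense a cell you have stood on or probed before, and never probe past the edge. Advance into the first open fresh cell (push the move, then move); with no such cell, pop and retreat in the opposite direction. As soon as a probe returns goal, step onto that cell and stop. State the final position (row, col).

Do: maze.sense[dir→west]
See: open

Do: stack.push[x→west]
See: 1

Do: maze.move[dir→west]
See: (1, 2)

Do: maze.sense[dir→west]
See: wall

Do: maze.sense[dir→south]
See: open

Do: stack.push[x→south]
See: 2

Do: maze.move[dir→south]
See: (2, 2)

Do: maze.sense[dir→west]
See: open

Do: stack.push[x→west]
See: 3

Do: maze.move[dir→west]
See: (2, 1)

Do: maze.sense[dir→west]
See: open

Do: stack.push[x→west]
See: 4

Do: maze.move[dir→west]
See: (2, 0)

Do: maze.sense[dir→south]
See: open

Do: stack.push[x→south]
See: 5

Do: maze.move[dir→south]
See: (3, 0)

Do: maze.sense[dir→south]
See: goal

Do: maze.move[dir→south]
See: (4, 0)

Answer: (4, 0)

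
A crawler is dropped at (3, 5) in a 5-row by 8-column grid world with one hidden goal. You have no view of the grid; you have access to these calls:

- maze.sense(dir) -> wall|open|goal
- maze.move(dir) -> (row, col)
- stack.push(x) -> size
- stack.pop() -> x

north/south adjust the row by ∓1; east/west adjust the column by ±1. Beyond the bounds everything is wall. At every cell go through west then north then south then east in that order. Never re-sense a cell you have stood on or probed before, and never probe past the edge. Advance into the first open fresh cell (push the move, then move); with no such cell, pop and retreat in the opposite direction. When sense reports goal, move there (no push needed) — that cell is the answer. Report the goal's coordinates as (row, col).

Next I call maze.sense passing dir→west, giving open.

Calling stack.push passing x→west, → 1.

Calling maze.move passing dir→west, and see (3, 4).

I invoke maze.sense passing dir→west, : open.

I call stack.push passing x→west, — result: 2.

Now I run maze.move passing dir→west, and get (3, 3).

Invoking maze.sense passing dir→west, which returns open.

I try stack.push passing x→west, giving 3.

Invoking maze.move passing dir→west, giving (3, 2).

I invoke maze.sense passing dir→west, → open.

I use stack.push passing x→west, and observe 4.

I try maze.move passing dir→west, yielding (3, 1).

Calling maze.sense passing dir→west, and observe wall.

Invoking maze.sense passing dir→north, yielding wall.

Using maze.sense passing dir→south, and see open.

Calling stack.push passing x→south, and see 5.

I try maze.move passing dir→south, which returns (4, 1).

I invoke maze.sense passing dir→west, and see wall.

I use maze.sense passing dir→east, which returns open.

I run stack.push passing x→east, and get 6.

Next I call maze.move passing dir→east, giving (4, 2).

Invoking maze.sense passing dir→east, which returns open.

Calling stack.push passing x→east, and get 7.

I invoke maze.move passing dir→east, and observe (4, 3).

Then maze.sense passing dir→east, yielding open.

I run stack.push passing x→east, and see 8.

Next I call maze.move passing dir→east, and observe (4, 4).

Now I run maze.sense passing dir→east, : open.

Invoking stack.push passing x→east, yielding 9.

I call maze.move passing dir→east, and see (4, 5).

Next I call maze.sense passing dir→east, → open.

Using stack.push passing x→east, giving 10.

Calling maze.move passing dir→east, giving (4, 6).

I use maze.sense passing dir→north, and see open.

Calling stack.push passing x→north, — result: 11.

I call maze.move passing dir→north, giving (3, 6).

Calling maze.sense passing dir→north, giving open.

I try stack.push passing x→north, — result: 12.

I try maze.move passing dir→north, giving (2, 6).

Calling maze.sense passing dir→west, which returns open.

Then stack.push passing x→west, yielding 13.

Now I run maze.move passing dir→west, giving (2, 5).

I use maze.sense passing dir→west, and observe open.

Next I call stack.push passing x→west, → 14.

I use maze.move passing dir→west, and observe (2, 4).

I run maze.sense passing dir→west, : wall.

Next I call maze.sense passing dir→north, which returns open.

I call stack.push passing x→north, → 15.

I invoke maze.move passing dir→north, — result: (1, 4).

Then maze.sense passing dir→west, and observe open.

I call stack.push passing x→west, → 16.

I run maze.move passing dir→west, which returns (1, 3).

Now I run maze.sense passing dir→west, which returns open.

I try stack.push passing x→west, yielding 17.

I use maze.move passing dir→west, yielding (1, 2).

I use maze.sense passing dir→west, yielding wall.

I run maze.sense passing dir→north, which returns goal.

I use maze.move passing dir→north, and see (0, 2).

Answer: (0, 2)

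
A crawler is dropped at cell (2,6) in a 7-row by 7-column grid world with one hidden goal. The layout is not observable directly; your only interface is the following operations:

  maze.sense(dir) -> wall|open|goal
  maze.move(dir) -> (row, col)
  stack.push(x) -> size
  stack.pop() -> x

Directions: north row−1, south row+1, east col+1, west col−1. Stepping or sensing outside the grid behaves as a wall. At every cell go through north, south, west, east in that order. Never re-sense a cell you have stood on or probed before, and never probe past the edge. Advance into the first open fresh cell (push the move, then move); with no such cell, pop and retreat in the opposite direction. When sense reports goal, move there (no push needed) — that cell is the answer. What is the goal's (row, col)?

Action: maze.sense[dir='north']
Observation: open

Action: stack.push[x='north']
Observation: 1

Action: maze.move[dir='north']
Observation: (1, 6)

Action: maze.sense[dir='north']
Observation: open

Action: stack.push[x='north']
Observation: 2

Action: maze.move[dir='north']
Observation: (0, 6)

Action: maze.sense[dir='west']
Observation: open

Action: stack.push[x='west']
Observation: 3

Action: maze.move[dir='west']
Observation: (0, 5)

Action: maze.sense[dir='south']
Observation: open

Action: stack.push[x='south']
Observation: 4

Action: maze.move[dir='south']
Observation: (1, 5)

Action: maze.sense[dir='south']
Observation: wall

Action: maze.sense[dir='west']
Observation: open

Action: stack.push[x='west']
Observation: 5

Action: maze.move[dir='west']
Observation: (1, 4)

Action: maze.sense[dir='north']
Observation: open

Action: stack.push[x='north']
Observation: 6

Action: maze.move[dir='north']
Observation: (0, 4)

Action: maze.sense[dir='west']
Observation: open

Action: stack.push[x='west']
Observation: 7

Action: maze.move[dir='west']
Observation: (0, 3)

Action: maze.sense[dir='south']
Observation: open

Action: stack.push[x='south']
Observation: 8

Action: maze.move[dir='south']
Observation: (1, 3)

Action: maze.sense[dir='south']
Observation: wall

Action: maze.sense[dir='west']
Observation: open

Action: stack.push[x='west']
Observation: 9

Action: maze.move[dir='west']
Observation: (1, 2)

Action: maze.sense[dir='north']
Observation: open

Action: stack.push[x='north']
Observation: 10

Action: maze.move[dir='north']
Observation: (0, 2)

Action: maze.sense[dir='west']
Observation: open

Action: stack.push[x='west']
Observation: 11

Action: maze.move[dir='west']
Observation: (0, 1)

Action: maze.sense[dir='south']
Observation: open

Action: stack.push[x='south']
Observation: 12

Action: maze.move[dir='south']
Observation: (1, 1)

Action: maze.sense[dir='south']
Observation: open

Action: stack.push[x='south']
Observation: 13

Action: maze.move[dir='south']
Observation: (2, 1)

Action: maze.sense[dir='south']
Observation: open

Action: stack.push[x='south']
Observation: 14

Action: maze.move[dir='south']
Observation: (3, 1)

Action: maze.sense[dir='south']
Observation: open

Action: stack.push[x='south']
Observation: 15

Action: maze.move[dir='south']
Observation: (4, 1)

Action: maze.sense[dir='south']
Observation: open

Action: stack.push[x='south']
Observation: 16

Action: maze.move[dir='south']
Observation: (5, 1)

Action: maze.sense[dir='south']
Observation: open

Action: stack.push[x='south']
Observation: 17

Action: maze.move[dir='south']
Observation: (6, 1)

Action: maze.sense[dir='west']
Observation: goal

Action: maze.move[dir='west']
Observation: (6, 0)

Answer: (6, 0)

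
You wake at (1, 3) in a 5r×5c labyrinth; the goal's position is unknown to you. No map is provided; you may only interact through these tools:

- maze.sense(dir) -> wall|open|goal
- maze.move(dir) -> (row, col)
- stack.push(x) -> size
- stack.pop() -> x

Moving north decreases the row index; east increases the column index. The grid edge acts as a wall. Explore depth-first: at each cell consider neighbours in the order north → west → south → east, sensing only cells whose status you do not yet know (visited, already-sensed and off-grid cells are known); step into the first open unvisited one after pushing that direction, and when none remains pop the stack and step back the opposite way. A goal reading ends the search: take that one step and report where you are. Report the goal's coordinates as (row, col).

> maze.sense dir=north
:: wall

> maze.sense dir=west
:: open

> stack.push x=west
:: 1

> maze.move dir=west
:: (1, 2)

> maze.sense dir=north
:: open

> stack.push x=north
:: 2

> maze.move dir=north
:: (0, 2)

> maze.sense dir=west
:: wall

> stack.pop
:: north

> maze.move dir=south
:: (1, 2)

> maze.sense dir=west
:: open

> stack.push x=west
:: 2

> maze.move dir=west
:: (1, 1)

> maze.sense dir=west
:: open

> stack.push x=west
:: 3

> maze.move dir=west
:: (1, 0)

> maze.sense dir=north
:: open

> stack.push x=north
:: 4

> maze.move dir=north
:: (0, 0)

> stack.pop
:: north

> maze.move dir=south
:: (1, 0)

> maze.sense dir=south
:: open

> stack.push x=south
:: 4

> maze.move dir=south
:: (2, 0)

> maze.sense dir=south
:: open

> stack.push x=south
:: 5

> maze.move dir=south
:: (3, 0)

> maze.sense dir=south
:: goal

> maze.move dir=south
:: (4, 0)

Answer: (4, 0)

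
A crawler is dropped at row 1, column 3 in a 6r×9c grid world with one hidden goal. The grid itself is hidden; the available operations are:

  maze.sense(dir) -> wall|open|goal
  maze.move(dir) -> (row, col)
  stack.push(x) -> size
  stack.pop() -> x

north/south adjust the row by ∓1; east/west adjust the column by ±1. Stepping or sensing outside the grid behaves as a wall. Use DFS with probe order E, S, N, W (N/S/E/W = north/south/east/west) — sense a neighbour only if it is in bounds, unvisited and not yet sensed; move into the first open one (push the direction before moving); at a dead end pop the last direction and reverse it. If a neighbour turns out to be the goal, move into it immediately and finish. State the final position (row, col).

> sense east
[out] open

> push east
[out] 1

> move east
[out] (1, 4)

> sense east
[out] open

> push east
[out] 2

> move east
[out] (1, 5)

> sense east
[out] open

> push east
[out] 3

> move east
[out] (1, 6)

> sense east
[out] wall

> sense south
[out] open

> push south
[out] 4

> move south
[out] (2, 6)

> sense east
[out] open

> push east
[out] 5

> move east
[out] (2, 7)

> sense east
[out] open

> push east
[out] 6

> move east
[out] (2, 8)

> sense south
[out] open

> push south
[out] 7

> move south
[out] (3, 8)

> sense south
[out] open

> push south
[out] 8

> move south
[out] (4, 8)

> sense south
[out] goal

> move south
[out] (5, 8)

Answer: (5, 8)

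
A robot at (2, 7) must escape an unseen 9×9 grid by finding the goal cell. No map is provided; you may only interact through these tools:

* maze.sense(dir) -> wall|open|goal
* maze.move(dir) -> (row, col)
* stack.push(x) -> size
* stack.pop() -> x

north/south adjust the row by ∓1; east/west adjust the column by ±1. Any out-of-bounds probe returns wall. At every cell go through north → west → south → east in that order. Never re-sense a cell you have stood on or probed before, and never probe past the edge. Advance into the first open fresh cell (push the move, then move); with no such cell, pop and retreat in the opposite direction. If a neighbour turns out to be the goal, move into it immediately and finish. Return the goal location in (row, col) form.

~$ sense dir=north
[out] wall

~$ sense dir=west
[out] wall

~$ sense dir=south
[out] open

~$ push x=south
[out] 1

~$ move dir=south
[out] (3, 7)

~$ sense dir=west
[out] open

~$ push x=west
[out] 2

~$ move dir=west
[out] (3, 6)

~$ sense dir=west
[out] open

~$ push x=west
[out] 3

~$ move dir=west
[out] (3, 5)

~$ sense dir=north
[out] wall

~$ sense dir=west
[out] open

~$ push x=west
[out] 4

~$ move dir=west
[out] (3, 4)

~$ sense dir=north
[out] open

~$ push x=north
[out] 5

~$ move dir=north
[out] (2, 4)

~$ sense dir=north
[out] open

~$ push x=north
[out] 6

~$ move dir=north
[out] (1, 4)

~$ sense dir=north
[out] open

~$ push x=north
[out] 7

~$ move dir=north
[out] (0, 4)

~$ sense dir=west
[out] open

~$ push x=west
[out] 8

~$ move dir=west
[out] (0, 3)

~$ sense dir=west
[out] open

~$ push x=west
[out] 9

~$ move dir=west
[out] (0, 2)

~$ sense dir=west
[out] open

~$ push x=west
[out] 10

~$ move dir=west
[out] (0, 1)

~$ sense dir=west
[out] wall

~$ sense dir=south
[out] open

~$ push x=south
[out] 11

~$ move dir=south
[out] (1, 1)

~$ sense dir=west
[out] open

~$ push x=west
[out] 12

~$ move dir=west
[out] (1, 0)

~$ sense dir=south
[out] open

~$ push x=south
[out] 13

~$ move dir=south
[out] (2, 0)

~$ sense dir=south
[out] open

~$ push x=south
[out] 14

~$ move dir=south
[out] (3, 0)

~$ sense dir=south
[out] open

~$ push x=south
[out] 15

~$ move dir=south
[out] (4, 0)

~$ sense dir=south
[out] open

~$ push x=south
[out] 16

~$ move dir=south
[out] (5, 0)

~$ sense dir=south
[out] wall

~$ sense dir=east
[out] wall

~$ pop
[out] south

~$ move dir=north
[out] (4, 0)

~$ sense dir=east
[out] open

~$ push x=east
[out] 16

~$ move dir=east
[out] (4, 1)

~$ sense dir=north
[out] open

~$ push x=north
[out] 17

~$ move dir=north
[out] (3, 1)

~$ sense dir=north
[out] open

~$ push x=north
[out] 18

~$ move dir=north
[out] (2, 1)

~$ sense dir=east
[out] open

~$ push x=east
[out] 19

~$ move dir=east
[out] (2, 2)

~$ sense dir=north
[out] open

~$ push x=north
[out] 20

~$ move dir=north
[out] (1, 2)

~$ sense dir=east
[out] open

~$ push x=east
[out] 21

~$ move dir=east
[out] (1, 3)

~$ sense dir=south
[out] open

~$ push x=south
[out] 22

~$ move dir=south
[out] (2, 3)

~$ sense dir=south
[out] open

~$ push x=south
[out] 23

~$ move dir=south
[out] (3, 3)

~$ sense dir=west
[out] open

~$ push x=west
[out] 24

~$ move dir=west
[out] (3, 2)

~$ sense dir=south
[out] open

~$ push x=south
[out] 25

~$ move dir=south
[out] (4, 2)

~$ sense dir=south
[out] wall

~$ sense dir=east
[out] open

~$ push x=east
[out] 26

~$ move dir=east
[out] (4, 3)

~$ sense dir=south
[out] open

~$ push x=south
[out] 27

~$ move dir=south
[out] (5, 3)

~$ sense dir=south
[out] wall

~$ sense dir=east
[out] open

~$ push x=east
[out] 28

~$ move dir=east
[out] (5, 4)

~$ sense dir=north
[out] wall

~$ sense dir=south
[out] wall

~$ sense dir=east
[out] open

~$ push x=east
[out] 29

~$ move dir=east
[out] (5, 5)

~$ sense dir=north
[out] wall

~$ sense dir=south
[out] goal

~$ move dir=south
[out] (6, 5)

Answer: (6, 5)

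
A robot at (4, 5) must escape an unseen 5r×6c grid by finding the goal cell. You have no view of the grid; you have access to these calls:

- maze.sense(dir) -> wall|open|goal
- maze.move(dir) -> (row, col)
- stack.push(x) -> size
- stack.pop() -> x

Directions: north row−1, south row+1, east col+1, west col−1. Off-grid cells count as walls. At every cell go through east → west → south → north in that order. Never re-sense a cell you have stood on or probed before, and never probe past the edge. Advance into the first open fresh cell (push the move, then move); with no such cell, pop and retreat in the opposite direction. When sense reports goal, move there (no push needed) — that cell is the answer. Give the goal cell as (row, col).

Act: maze.sense[dir=west]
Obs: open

Act: stack.push[x=west]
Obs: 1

Act: maze.move[dir=west]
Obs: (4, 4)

Act: maze.sense[dir=west]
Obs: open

Act: stack.push[x=west]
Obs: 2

Act: maze.move[dir=west]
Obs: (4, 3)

Act: maze.sense[dir=west]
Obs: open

Act: stack.push[x=west]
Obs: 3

Act: maze.move[dir=west]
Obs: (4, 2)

Act: maze.sense[dir=west]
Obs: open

Act: stack.push[x=west]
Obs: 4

Act: maze.move[dir=west]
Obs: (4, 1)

Act: maze.sense[dir=west]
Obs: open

Act: stack.push[x=west]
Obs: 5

Act: maze.move[dir=west]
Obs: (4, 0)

Act: maze.sense[dir=north]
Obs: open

Act: stack.push[x=north]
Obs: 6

Act: maze.move[dir=north]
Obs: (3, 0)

Act: maze.sense[dir=east]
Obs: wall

Act: maze.sense[dir=north]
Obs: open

Act: stack.push[x=north]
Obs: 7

Act: maze.move[dir=north]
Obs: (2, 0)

Act: maze.sense[dir=east]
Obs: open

Act: stack.push[x=east]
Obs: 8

Act: maze.move[dir=east]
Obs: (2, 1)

Act: maze.sense[dir=east]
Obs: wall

Act: maze.sense[dir=north]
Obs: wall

Act: stack.pop[]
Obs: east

Act: maze.move[dir=west]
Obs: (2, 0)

Act: maze.sense[dir=north]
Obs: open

Act: stack.push[x=north]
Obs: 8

Act: maze.move[dir=north]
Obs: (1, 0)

Act: maze.sense[dir=north]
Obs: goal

Act: maze.move[dir=north]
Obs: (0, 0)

Answer: (0, 0)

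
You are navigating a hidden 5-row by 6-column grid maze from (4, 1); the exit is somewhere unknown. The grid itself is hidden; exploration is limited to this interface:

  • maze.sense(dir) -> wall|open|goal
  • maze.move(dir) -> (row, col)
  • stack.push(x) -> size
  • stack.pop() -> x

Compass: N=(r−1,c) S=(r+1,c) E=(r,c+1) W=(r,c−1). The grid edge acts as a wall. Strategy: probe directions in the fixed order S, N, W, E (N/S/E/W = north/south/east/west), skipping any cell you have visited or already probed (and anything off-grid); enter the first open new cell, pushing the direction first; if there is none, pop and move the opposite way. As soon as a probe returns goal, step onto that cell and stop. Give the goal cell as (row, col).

Step: maze.sense[dir→north]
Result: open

Step: stack.push[x→north]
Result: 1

Step: maze.move[dir→north]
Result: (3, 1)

Step: maze.sense[dir→north]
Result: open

Step: stack.push[x→north]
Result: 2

Step: maze.move[dir→north]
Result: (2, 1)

Step: maze.sense[dir→north]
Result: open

Step: stack.push[x→north]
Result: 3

Step: maze.move[dir→north]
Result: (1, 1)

Step: maze.sense[dir→north]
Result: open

Step: stack.push[x→north]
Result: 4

Step: maze.move[dir→north]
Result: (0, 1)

Step: maze.sense[dir→west]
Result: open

Step: stack.push[x→west]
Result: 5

Step: maze.move[dir→west]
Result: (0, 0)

Step: maze.sense[dir→south]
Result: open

Step: stack.push[x→south]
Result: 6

Step: maze.move[dir→south]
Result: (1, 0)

Step: maze.sense[dir→south]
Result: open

Step: stack.push[x→south]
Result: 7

Step: maze.move[dir→south]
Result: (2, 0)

Step: maze.sense[dir→south]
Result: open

Step: stack.push[x→south]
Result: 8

Step: maze.move[dir→south]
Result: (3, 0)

Step: maze.sense[dir→south]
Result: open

Step: stack.push[x→south]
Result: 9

Step: maze.move[dir→south]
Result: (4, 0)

Step: stack.pop[]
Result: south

Step: maze.move[dir→north]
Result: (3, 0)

Step: stack.pop[]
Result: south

Step: maze.move[dir→north]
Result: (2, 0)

Step: stack.pop[]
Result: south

Step: maze.move[dir→north]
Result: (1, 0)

Step: stack.pop[]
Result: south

Step: maze.move[dir→north]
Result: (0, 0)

Step: stack.pop[]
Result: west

Step: maze.move[dir→east]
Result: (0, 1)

Step: maze.sense[dir→east]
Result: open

Step: stack.push[x→east]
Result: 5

Step: maze.move[dir→east]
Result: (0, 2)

Step: maze.sense[dir→south]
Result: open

Step: stack.push[x→south]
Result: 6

Step: maze.move[dir→south]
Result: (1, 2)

Step: maze.sense[dir→south]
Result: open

Step: stack.push[x→south]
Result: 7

Step: maze.move[dir→south]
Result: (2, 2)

Step: maze.sense[dir→south]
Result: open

Step: stack.push[x→south]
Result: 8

Step: maze.move[dir→south]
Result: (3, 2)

Step: maze.sense[dir→south]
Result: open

Step: stack.push[x→south]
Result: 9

Step: maze.move[dir→south]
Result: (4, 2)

Step: maze.sense[dir→east]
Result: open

Step: stack.push[x→east]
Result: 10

Step: maze.move[dir→east]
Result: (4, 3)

Step: maze.sense[dir→north]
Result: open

Step: stack.push[x→north]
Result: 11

Step: maze.move[dir→north]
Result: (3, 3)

Step: maze.sense[dir→north]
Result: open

Step: stack.push[x→north]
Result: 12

Step: maze.move[dir→north]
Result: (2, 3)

Step: maze.sense[dir→north]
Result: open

Step: stack.push[x→north]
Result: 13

Step: maze.move[dir→north]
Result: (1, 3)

Step: maze.sense[dir→north]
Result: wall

Step: maze.sense[dir→east]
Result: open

Step: stack.push[x→east]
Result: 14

Step: maze.move[dir→east]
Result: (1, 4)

Step: maze.sense[dir→south]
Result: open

Step: stack.push[x→south]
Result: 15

Step: maze.move[dir→south]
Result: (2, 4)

Step: maze.sense[dir→south]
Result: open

Step: stack.push[x→south]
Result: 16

Step: maze.move[dir→south]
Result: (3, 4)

Step: maze.sense[dir→south]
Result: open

Step: stack.push[x→south]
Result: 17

Step: maze.move[dir→south]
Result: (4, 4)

Step: maze.sense[dir→east]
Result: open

Step: stack.push[x→east]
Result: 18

Step: maze.move[dir→east]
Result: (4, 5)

Step: maze.sense[dir→north]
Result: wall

Step: stack.pop[]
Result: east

Step: maze.move[dir→west]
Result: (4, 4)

Step: stack.pop[]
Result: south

Step: maze.move[dir→north]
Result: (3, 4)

Step: stack.pop[]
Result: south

Step: maze.move[dir→north]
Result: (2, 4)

Step: maze.sense[dir→east]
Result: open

Step: stack.push[x→east]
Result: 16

Step: maze.move[dir→east]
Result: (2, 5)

Step: maze.sense[dir→north]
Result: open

Step: stack.push[x→north]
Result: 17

Step: maze.move[dir→north]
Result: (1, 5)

Step: maze.sense[dir→north]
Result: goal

Step: maze.move[dir→north]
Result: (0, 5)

Answer: (0, 5)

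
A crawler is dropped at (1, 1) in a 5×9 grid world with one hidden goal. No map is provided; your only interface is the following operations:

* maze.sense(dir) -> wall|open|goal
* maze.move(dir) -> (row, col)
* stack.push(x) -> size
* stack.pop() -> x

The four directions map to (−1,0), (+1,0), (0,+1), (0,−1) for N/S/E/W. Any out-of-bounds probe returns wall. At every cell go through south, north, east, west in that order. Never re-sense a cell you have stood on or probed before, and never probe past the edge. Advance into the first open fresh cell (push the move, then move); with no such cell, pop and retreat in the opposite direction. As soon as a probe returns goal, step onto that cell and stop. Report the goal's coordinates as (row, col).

% maze.sense dir: south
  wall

% maze.sense dir: north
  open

% stack.push x: north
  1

% maze.move dir: north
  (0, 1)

% maze.sense dir: east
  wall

% maze.sense dir: west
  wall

% stack.pop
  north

% maze.move dir: south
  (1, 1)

% maze.sense dir: east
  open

% stack.push x: east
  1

% maze.move dir: east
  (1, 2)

% maze.sense dir: south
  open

% stack.push x: south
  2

% maze.move dir: south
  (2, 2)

% maze.sense dir: south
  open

% stack.push x: south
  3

% maze.move dir: south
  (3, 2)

% maze.sense dir: south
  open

% stack.push x: south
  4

% maze.move dir: south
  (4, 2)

% maze.sense dir: east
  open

% stack.push x: east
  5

% maze.move dir: east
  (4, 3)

% maze.sense dir: north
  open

% stack.push x: north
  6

% maze.move dir: north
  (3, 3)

% maze.sense dir: north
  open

% stack.push x: north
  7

% maze.move dir: north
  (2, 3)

% maze.sense dir: north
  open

% stack.push x: north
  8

% maze.move dir: north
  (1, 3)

% maze.sense dir: north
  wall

% maze.sense dir: east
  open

% stack.push x: east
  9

% maze.move dir: east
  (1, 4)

% maze.sense dir: south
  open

% stack.push x: south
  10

% maze.move dir: south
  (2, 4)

% maze.sense dir: south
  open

% stack.push x: south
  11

% maze.move dir: south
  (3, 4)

% maze.sense dir: south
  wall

% maze.sense dir: east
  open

% stack.push x: east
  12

% maze.move dir: east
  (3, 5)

% maze.sense dir: south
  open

% stack.push x: south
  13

% maze.move dir: south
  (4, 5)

% maze.sense dir: east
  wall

% stack.pop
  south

% maze.move dir: north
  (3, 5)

% maze.sense dir: north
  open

% stack.push x: north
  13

% maze.move dir: north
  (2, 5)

% maze.sense dir: north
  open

% stack.push x: north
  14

% maze.move dir: north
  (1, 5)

% maze.sense dir: north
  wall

% maze.sense dir: east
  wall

% stack.pop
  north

% maze.move dir: south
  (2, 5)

% maze.sense dir: east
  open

% stack.push x: east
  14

% maze.move dir: east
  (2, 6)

% maze.sense dir: south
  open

% stack.push x: south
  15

% maze.move dir: south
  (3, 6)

% maze.sense dir: east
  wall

% stack.pop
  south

% maze.move dir: north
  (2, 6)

% maze.sense dir: east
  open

% stack.push x: east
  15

% maze.move dir: east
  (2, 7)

% maze.sense dir: north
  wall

% maze.sense dir: east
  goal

% maze.move dir: east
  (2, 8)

Answer: (2, 8)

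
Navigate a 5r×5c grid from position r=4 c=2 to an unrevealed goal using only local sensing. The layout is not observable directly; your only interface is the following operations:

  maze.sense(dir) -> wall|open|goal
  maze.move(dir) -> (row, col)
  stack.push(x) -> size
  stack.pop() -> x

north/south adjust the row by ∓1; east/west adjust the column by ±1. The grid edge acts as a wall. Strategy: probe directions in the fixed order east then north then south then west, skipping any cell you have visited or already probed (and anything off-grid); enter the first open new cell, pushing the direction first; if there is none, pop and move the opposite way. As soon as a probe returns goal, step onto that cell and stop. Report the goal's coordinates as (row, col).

Action: maze.sense[dir=east]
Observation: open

Action: stack.push[x=east]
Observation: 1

Action: maze.move[dir=east]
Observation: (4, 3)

Action: maze.sense[dir=east]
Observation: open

Action: stack.push[x=east]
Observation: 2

Action: maze.move[dir=east]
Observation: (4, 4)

Action: maze.sense[dir=north]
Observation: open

Action: stack.push[x=north]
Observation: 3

Action: maze.move[dir=north]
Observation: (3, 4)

Action: maze.sense[dir=north]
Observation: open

Action: stack.push[x=north]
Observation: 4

Action: maze.move[dir=north]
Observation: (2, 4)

Action: maze.sense[dir=north]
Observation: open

Action: stack.push[x=north]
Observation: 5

Action: maze.move[dir=north]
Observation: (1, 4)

Action: maze.sense[dir=north]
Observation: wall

Action: maze.sense[dir=west]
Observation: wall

Action: stack.pop[]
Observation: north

Action: maze.move[dir=south]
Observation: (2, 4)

Action: maze.sense[dir=west]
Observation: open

Action: stack.push[x=west]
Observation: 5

Action: maze.move[dir=west]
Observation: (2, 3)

Action: maze.sense[dir=south]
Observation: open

Action: stack.push[x=south]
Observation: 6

Action: maze.move[dir=south]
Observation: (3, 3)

Action: maze.sense[dir=west]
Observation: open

Action: stack.push[x=west]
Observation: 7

Action: maze.move[dir=west]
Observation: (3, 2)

Action: maze.sense[dir=north]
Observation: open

Action: stack.push[x=north]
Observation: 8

Action: maze.move[dir=north]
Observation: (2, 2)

Action: maze.sense[dir=north]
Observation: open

Action: stack.push[x=north]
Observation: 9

Action: maze.move[dir=north]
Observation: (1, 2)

Action: maze.sense[dir=north]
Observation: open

Action: stack.push[x=north]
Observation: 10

Action: maze.move[dir=north]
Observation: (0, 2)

Action: maze.sense[dir=east]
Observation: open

Action: stack.push[x=east]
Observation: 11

Action: maze.move[dir=east]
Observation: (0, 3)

Action: stack.pop[]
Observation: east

Action: maze.move[dir=west]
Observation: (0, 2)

Action: maze.sense[dir=west]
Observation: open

Action: stack.push[x=west]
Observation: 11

Action: maze.move[dir=west]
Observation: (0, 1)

Action: maze.sense[dir=south]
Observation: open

Action: stack.push[x=south]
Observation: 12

Action: maze.move[dir=south]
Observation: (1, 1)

Action: maze.sense[dir=south]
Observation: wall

Action: maze.sense[dir=west]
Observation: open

Action: stack.push[x=west]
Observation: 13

Action: maze.move[dir=west]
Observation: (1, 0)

Action: maze.sense[dir=north]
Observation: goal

Action: maze.move[dir=north]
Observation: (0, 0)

Answer: (0, 0)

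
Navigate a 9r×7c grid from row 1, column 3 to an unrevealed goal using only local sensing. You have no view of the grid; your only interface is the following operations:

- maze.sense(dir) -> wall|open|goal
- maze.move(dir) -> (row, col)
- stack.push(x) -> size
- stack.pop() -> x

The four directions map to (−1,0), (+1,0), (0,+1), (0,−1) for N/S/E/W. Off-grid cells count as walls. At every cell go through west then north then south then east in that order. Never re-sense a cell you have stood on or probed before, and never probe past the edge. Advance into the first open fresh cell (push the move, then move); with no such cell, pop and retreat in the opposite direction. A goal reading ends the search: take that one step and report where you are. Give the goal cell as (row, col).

CALL sense[dir: west]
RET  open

CALL push[x: west]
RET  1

CALL move[dir: west]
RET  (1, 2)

CALL sense[dir: west]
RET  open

CALL push[x: west]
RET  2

CALL move[dir: west]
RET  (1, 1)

CALL sense[dir: west]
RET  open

CALL push[x: west]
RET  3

CALL move[dir: west]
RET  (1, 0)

CALL sense[dir: north]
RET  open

CALL push[x: north]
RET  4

CALL move[dir: north]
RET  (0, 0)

CALL sense[dir: east]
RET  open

CALL push[x: east]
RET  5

CALL move[dir: east]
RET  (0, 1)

CALL sense[dir: east]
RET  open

CALL push[x: east]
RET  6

CALL move[dir: east]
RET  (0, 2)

CALL sense[dir: east]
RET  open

CALL push[x: east]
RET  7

CALL move[dir: east]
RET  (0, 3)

CALL sense[dir: east]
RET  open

CALL push[x: east]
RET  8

CALL move[dir: east]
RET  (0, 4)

CALL sense[dir: south]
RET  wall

CALL sense[dir: east]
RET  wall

CALL pop[]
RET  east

CALL move[dir: west]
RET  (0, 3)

CALL pop[]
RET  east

CALL move[dir: west]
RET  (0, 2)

CALL pop[]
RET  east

CALL move[dir: west]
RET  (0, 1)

CALL pop[]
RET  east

CALL move[dir: west]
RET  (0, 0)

CALL pop[]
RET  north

CALL move[dir: south]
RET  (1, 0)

CALL sense[dir: south]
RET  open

CALL push[x: south]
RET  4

CALL move[dir: south]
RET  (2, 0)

CALL sense[dir: south]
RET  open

CALL push[x: south]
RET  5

CALL move[dir: south]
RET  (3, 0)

CALL sense[dir: south]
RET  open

CALL push[x: south]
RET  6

CALL move[dir: south]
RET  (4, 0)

CALL sense[dir: south]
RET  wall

CALL sense[dir: east]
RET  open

CALL push[x: east]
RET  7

CALL move[dir: east]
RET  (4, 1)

CALL sense[dir: north]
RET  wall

CALL sense[dir: south]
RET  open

CALL push[x: south]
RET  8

CALL move[dir: south]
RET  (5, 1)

CALL sense[dir: south]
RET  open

CALL push[x: south]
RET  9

CALL move[dir: south]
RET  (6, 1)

CALL sense[dir: west]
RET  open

CALL push[x: west]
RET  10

CALL move[dir: west]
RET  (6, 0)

CALL sense[dir: south]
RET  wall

CALL pop[]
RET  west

CALL move[dir: east]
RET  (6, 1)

CALL sense[dir: south]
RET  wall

CALL sense[dir: east]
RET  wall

CALL pop[]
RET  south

CALL move[dir: north]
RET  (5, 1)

CALL sense[dir: east]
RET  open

CALL push[x: east]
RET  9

CALL move[dir: east]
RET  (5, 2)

CALL sense[dir: north]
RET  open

CALL push[x: north]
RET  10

CALL move[dir: north]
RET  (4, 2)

CALL sense[dir: north]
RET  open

CALL push[x: north]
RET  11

CALL move[dir: north]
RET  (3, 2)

CALL sense[dir: north]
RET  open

CALL push[x: north]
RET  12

CALL move[dir: north]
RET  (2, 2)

CALL sense[dir: west]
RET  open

CALL push[x: west]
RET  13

CALL move[dir: west]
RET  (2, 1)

CALL pop[]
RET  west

CALL move[dir: east]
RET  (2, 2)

CALL sense[dir: east]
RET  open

CALL push[x: east]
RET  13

CALL move[dir: east]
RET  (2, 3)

CALL sense[dir: south]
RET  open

CALL push[x: south]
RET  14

CALL move[dir: south]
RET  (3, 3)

CALL sense[dir: south]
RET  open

CALL push[x: south]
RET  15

CALL move[dir: south]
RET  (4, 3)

CALL sense[dir: south]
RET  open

CALL push[x: south]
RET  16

CALL move[dir: south]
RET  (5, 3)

CALL sense[dir: south]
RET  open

CALL push[x: south]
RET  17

CALL move[dir: south]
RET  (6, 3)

CALL sense[dir: south]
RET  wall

CALL sense[dir: east]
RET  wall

CALL pop[]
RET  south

CALL move[dir: north]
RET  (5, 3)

CALL sense[dir: east]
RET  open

CALL push[x: east]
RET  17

CALL move[dir: east]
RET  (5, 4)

CALL sense[dir: north]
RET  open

CALL push[x: north]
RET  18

CALL move[dir: north]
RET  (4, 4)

CALL sense[dir: north]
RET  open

CALL push[x: north]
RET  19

CALL move[dir: north]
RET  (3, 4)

CALL sense[dir: north]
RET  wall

CALL sense[dir: east]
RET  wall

CALL pop[]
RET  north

CALL move[dir: south]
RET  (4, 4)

CALL sense[dir: east]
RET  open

CALL push[x: east]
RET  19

CALL move[dir: east]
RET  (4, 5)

CALL sense[dir: south]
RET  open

CALL push[x: south]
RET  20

CALL move[dir: south]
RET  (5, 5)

CALL sense[dir: south]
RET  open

CALL push[x: south]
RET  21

CALL move[dir: south]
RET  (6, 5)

CALL sense[dir: south]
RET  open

CALL push[x: south]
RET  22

CALL move[dir: south]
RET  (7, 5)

CALL sense[dir: west]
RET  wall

CALL sense[dir: south]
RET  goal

CALL move[dir: south]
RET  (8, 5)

Answer: (8, 5)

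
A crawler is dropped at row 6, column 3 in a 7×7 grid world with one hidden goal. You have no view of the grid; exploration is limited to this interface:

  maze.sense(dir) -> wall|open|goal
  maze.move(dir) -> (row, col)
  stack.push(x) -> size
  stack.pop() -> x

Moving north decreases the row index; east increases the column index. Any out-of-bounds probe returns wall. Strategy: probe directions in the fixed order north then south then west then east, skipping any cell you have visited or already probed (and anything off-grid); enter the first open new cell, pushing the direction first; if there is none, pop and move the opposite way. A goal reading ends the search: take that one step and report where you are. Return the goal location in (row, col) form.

~$ maze.sense dir→north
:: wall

~$ maze.sense dir→west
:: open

~$ stack.push x→west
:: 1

~$ maze.move dir→west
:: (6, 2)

~$ maze.sense dir→north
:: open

~$ stack.push x→north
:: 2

~$ maze.move dir→north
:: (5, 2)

~$ maze.sense dir→north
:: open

~$ stack.push x→north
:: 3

~$ maze.move dir→north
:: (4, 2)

~$ maze.sense dir→north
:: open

~$ stack.push x→north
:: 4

~$ maze.move dir→north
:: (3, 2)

~$ maze.sense dir→north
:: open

~$ stack.push x→north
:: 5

~$ maze.move dir→north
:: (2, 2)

~$ maze.sense dir→north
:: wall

~$ maze.sense dir→west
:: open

~$ stack.push x→west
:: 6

~$ maze.move dir→west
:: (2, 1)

~$ maze.sense dir→north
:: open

~$ stack.push x→north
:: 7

~$ maze.move dir→north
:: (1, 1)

~$ maze.sense dir→north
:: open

~$ stack.push x→north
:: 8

~$ maze.move dir→north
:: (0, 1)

~$ maze.sense dir→west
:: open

~$ stack.push x→west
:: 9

~$ maze.move dir→west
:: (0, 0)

~$ maze.sense dir→south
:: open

~$ stack.push x→south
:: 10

~$ maze.move dir→south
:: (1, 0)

~$ maze.sense dir→south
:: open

~$ stack.push x→south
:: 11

~$ maze.move dir→south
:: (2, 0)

~$ maze.sense dir→south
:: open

~$ stack.push x→south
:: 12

~$ maze.move dir→south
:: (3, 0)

~$ maze.sense dir→south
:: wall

~$ maze.sense dir→east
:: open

~$ stack.push x→east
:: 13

~$ maze.move dir→east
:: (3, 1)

~$ maze.sense dir→south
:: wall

~$ stack.pop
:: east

~$ maze.move dir→west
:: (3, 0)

~$ stack.pop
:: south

~$ maze.move dir→north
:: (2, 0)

~$ stack.pop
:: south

~$ maze.move dir→north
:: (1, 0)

~$ stack.pop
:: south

~$ maze.move dir→north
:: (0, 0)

~$ stack.pop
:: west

~$ maze.move dir→east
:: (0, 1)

~$ maze.sense dir→east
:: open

~$ stack.push x→east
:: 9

~$ maze.move dir→east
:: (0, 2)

~$ maze.sense dir→east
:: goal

~$ maze.move dir→east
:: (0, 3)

Answer: (0, 3)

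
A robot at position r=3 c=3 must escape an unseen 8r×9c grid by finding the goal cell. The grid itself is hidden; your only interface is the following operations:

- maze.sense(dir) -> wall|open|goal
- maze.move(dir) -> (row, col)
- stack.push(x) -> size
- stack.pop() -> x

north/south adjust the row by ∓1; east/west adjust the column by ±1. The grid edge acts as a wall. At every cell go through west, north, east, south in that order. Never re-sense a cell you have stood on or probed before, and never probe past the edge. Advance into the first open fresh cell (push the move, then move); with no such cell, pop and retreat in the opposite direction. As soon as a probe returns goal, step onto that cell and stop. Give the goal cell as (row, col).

// 1. maze.sense(dir='west') -> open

// 2. stack.push(x='west') -> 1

// 3. maze.move(dir='west') -> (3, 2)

// 4. maze.sense(dir='west') -> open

// 5. stack.push(x='west') -> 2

// 6. maze.move(dir='west') -> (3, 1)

// 7. maze.sense(dir='west') -> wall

// 8. maze.sense(dir='north') -> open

// 9. stack.push(x='north') -> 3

// 10. maze.move(dir='north') -> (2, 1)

// 11. maze.sense(dir='west') -> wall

// 12. maze.sense(dir='north') -> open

// 13. stack.push(x='north') -> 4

// 14. maze.move(dir='north') -> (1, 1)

// 15. maze.sense(dir='west') -> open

// 16. stack.push(x='west') -> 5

// 17. maze.move(dir='west') -> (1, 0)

// 18. maze.sense(dir='north') -> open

// 19. stack.push(x='north') -> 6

// 20. maze.move(dir='north') -> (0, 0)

// 21. maze.sense(dir='east') -> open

// 22. stack.push(x='east') -> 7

// 23. maze.move(dir='east') -> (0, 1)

// 24. maze.sense(dir='east') -> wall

// 25. stack.pop() -> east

// 26. maze.move(dir='west') -> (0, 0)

// 27. stack.pop() -> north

// 28. maze.move(dir='south') -> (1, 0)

// 29. stack.pop() -> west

// 30. maze.move(dir='east') -> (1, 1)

// 31. maze.sense(dir='east') -> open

// 32. stack.push(x='east') -> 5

// 33. maze.move(dir='east') -> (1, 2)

// 34. maze.sense(dir='east') -> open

// 35. stack.push(x='east') -> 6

// 36. maze.move(dir='east') -> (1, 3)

// 37. maze.sense(dir='north') -> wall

// 38. maze.sense(dir='east') -> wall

// 39. maze.sense(dir='south') -> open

// 40. stack.push(x='south') -> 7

// 41. maze.move(dir='south') -> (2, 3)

// 42. maze.sense(dir='west') -> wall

// 43. maze.sense(dir='east') -> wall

// 44. stack.pop() -> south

// 45. maze.move(dir='north') -> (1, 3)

// 46. stack.pop() -> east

// 47. maze.move(dir='west') -> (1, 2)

// 48. stack.pop() -> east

// 49. maze.move(dir='west') -> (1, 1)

// 50. stack.pop() -> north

// 51. maze.move(dir='south') -> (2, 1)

// 52. stack.pop() -> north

// 53. maze.move(dir='south') -> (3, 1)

// 54. maze.sense(dir='south') -> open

// 55. stack.push(x='south') -> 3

// 56. maze.move(dir='south') -> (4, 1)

// 57. maze.sense(dir='west') -> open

// 58. stack.push(x='west') -> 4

// 59. maze.move(dir='west') -> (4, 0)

// 60. maze.sense(dir='south') -> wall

// 61. stack.pop() -> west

// 62. maze.move(dir='east') -> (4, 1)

// 63. maze.sense(dir='east') -> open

// 64. stack.push(x='east') -> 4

// 65. maze.move(dir='east') -> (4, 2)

// 66. maze.sense(dir='east') -> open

// 67. stack.push(x='east') -> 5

// 68. maze.move(dir='east') -> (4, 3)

// 69. maze.sense(dir='east') -> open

// 70. stack.push(x='east') -> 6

// 71. maze.move(dir='east') -> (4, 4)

// 72. maze.sense(dir='north') -> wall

// 73. maze.sense(dir='east') -> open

// 74. stack.push(x='east') -> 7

// 75. maze.move(dir='east') -> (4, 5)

// 76. maze.sense(dir='north') -> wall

// 77. maze.sense(dir='east') -> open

// 78. stack.push(x='east') -> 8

// 79. maze.move(dir='east') -> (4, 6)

// 80. maze.sense(dir='north') -> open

// 81. stack.push(x='north') -> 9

// 82. maze.move(dir='north') -> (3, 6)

// 83. maze.sense(dir='north') -> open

// 84. stack.push(x='north') -> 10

// 85. maze.move(dir='north') -> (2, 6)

// 86. maze.sense(dir='west') -> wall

// 87. maze.sense(dir='north') -> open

// 88. stack.push(x='north') -> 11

// 89. maze.move(dir='north') -> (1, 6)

// 90. maze.sense(dir='west') -> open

// 91. stack.push(x='west') -> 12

// 92. maze.move(dir='west') -> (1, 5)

// 93. maze.sense(dir='north') -> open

// 94. stack.push(x='north') -> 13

// 95. maze.move(dir='north') -> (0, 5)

// 96. maze.sense(dir='west') -> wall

// 97. maze.sense(dir='east') -> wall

// 98. stack.pop() -> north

// 99. maze.move(dir='south') -> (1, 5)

// 100. stack.pop() -> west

// 101. maze.move(dir='east') -> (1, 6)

// 102. maze.sense(dir='east') -> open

// 103. stack.push(x='east') -> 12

// 104. maze.move(dir='east') -> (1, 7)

// 105. maze.sense(dir='north') -> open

// 106. stack.push(x='north') -> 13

// 107. maze.move(dir='north') -> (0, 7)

// 108. maze.sense(dir='east') -> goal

// 109. maze.move(dir='east') -> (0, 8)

Answer: (0, 8)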